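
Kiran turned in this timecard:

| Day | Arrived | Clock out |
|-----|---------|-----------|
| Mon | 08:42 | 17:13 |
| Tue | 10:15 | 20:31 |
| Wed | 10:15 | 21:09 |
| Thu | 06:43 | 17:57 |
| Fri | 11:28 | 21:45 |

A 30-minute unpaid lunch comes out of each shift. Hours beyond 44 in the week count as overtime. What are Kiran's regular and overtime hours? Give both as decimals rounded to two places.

Mon: 08:42–17:13 = 8 h 31 min; less 30 min break → 8 h 1 min
Tue: 10:15–20:31 = 10 h 16 min; less 30 min break → 9 h 46 min
Wed: 10:15–21:09 = 10 h 54 min; less 30 min break → 10 h 24 min
Thu: 06:43–17:57 = 11 h 14 min; less 30 min break → 10 h 44 min
Fri: 11:28–21:45 = 10 h 17 min; less 30 min break → 9 h 47 min
Total worked: 48 h 42 min = 48.70 h.
Threshold 44 h → overtime 4 h 42 min, regular 44 h 0 min.

Regular 44.00 hours, overtime 4.70 hours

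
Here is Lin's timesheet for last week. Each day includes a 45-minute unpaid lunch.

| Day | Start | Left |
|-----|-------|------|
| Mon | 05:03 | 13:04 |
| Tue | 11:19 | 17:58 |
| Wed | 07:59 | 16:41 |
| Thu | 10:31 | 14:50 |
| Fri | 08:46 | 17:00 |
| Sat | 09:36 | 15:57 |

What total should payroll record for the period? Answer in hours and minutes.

37 h 46 min

Mon: 05:03–13:04 = 8 h 1 min; less 45 min break → 7 h 16 min
Tue: 11:19–17:58 = 6 h 39 min; less 45 min break → 5 h 54 min
Wed: 07:59–16:41 = 8 h 42 min; less 45 min break → 7 h 57 min
Thu: 10:31–14:50 = 4 h 19 min; less 45 min break → 3 h 34 min
Fri: 08:46–17:00 = 8 h 14 min; less 45 min break → 7 h 29 min
Sat: 09:36–15:57 = 6 h 21 min; less 45 min break → 5 h 36 min
Total: 7 h 16 min + 5 h 54 min + 7 h 57 min + 3 h 34 min + 7 h 29 min + 5 h 36 min = 37 h 46 min.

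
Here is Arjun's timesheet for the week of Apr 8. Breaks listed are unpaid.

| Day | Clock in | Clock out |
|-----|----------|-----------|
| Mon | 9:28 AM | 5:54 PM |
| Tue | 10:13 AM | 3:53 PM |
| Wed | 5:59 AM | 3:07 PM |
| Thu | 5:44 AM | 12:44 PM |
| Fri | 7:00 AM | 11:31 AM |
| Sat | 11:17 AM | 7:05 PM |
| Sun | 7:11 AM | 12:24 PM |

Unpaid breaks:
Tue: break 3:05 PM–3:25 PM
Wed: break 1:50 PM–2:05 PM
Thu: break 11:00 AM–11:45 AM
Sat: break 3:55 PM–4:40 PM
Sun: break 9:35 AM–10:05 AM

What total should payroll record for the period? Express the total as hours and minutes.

45 h 11 min

Mon: 9:28 AM–5:54 PM = 8 h 26 min
Tue: 10:13 AM–3:53 PM = 5 h 40 min; less 20 min break → 5 h 20 min
Wed: 5:59 AM–3:07 PM = 9 h 8 min; less 15 min break → 8 h 53 min
Thu: 5:44 AM–12:44 PM = 7 h 0 min; less 45 min break → 6 h 15 min
Fri: 7:00 AM–11:31 AM = 4 h 31 min
Sat: 11:17 AM–7:05 PM = 7 h 48 min; less 45 min break → 7 h 3 min
Sun: 7:11 AM–12:24 PM = 5 h 13 min; less 30 min break → 4 h 43 min
Total: 8 h 26 min + 5 h 20 min + 8 h 53 min + 6 h 15 min + 4 h 31 min + 7 h 3 min + 4 h 43 min = 45 h 11 min.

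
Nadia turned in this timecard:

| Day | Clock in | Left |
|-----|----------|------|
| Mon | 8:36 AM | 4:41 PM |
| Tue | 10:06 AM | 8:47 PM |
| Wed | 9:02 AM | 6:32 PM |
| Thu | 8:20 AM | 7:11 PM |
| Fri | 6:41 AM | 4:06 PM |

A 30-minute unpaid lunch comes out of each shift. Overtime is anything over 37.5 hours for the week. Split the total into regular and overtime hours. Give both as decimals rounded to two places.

Mon: 8:36 AM–4:41 PM = 8 h 5 min; less 30 min break → 7 h 35 min
Tue: 10:06 AM–8:47 PM = 10 h 41 min; less 30 min break → 10 h 11 min
Wed: 9:02 AM–6:32 PM = 9 h 30 min; less 30 min break → 9 h 0 min
Thu: 8:20 AM–7:11 PM = 10 h 51 min; less 30 min break → 10 h 21 min
Fri: 6:41 AM–4:06 PM = 9 h 25 min; less 30 min break → 8 h 55 min
Total worked: 46 h 2 min = 46.03 h.
Threshold 37.5 h → overtime 8 h 32 min, regular 37 h 30 min.

Regular 37.50 hours, overtime 8.53 hours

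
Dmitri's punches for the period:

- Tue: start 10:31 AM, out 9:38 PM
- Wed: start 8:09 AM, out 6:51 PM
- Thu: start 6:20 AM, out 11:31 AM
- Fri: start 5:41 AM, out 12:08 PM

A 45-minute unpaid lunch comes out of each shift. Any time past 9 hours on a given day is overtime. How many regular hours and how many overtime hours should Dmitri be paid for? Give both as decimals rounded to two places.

Tue: 10:31 AM–9:38 PM = 11 h 7 min; less 45 min break → 10 h 22 min
Wed: 8:09 AM–6:51 PM = 10 h 42 min; less 45 min break → 9 h 57 min
Thu: 6:20 AM–11:31 AM = 5 h 11 min; less 45 min break → 4 h 26 min
Fri: 5:41 AM–12:08 PM = 6 h 27 min; less 45 min break → 5 h 42 min
Tue reg 9 h 0 min / OT 1 h 22 min; Wed reg 9 h 0 min / OT 0 h 57 min; Thu reg 4 h 26 min / OT 0 h 0 min; Fri reg 5 h 42 min / OT 0 h 0 min.
Totals: regular 28 h 8 min, overtime 2 h 19 min.

Regular 28.13 hours, overtime 2.32 hours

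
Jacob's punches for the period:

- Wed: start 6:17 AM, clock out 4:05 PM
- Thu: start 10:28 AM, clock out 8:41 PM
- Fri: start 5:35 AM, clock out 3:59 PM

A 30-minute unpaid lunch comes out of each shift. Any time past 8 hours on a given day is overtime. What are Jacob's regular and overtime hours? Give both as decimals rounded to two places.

Wed: 6:17 AM–4:05 PM = 9 h 48 min; less 30 min break → 9 h 18 min
Thu: 10:28 AM–8:41 PM = 10 h 13 min; less 30 min break → 9 h 43 min
Fri: 5:35 AM–3:59 PM = 10 h 24 min; less 30 min break → 9 h 54 min
Wed reg 8 h 0 min / OT 1 h 18 min; Thu reg 8 h 0 min / OT 1 h 43 min; Fri reg 8 h 0 min / OT 1 h 54 min.
Totals: regular 24 h 0 min, overtime 4 h 55 min.

Regular 24.00 hours, overtime 4.92 hours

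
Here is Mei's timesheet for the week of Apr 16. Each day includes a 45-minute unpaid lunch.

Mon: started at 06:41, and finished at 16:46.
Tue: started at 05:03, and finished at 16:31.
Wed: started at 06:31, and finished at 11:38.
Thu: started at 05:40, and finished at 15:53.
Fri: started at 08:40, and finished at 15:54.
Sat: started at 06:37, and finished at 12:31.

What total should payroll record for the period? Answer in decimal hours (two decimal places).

45.52 hours

Mon: 06:41–16:46 = 10 h 5 min; less 45 min break → 9 h 20 min
Tue: 05:03–16:31 = 11 h 28 min; less 45 min break → 10 h 43 min
Wed: 06:31–11:38 = 5 h 7 min; less 45 min break → 4 h 22 min
Thu: 05:40–15:53 = 10 h 13 min; less 45 min break → 9 h 28 min
Fri: 08:40–15:54 = 7 h 14 min; less 45 min break → 6 h 29 min
Sat: 06:37–12:31 = 5 h 54 min; less 45 min break → 5 h 9 min
Total: 9 h 20 min + 10 h 43 min + 4 h 22 min + 9 h 28 min + 6 h 29 min + 5 h 9 min = 45 h 31 min.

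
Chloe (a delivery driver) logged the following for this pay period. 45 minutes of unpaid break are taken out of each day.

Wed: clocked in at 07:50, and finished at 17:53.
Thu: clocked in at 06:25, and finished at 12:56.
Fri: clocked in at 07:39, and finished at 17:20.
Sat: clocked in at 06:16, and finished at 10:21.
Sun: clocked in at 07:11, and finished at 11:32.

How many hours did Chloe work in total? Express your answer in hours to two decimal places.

Wed: 07:50–17:53 = 10 h 3 min; less 45 min break → 9 h 18 min
Thu: 06:25–12:56 = 6 h 31 min; less 45 min break → 5 h 46 min
Fri: 07:39–17:20 = 9 h 41 min; less 45 min break → 8 h 56 min
Sat: 06:16–10:21 = 4 h 5 min; less 45 min break → 3 h 20 min
Sun: 07:11–11:32 = 4 h 21 min; less 45 min break → 3 h 36 min
Total: 9 h 18 min + 5 h 46 min + 8 h 56 min + 3 h 20 min + 3 h 36 min = 30 h 56 min.

30.93 hours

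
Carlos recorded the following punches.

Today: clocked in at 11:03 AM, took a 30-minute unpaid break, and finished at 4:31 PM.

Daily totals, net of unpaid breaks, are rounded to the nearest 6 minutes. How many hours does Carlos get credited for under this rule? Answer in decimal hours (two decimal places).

Today: 11:03 AM–4:31 PM = 5 h 28 min − 30 min = 4 h 58 min → rounds to 5 h 0 min

5.00 hours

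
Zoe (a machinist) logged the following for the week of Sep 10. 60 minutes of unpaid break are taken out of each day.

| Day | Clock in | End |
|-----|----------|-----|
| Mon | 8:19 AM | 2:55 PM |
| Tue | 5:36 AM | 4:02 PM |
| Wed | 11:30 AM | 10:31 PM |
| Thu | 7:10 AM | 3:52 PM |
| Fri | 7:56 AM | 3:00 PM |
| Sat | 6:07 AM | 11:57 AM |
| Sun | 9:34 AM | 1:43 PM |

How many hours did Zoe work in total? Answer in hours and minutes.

46 h 48 min

Mon: 8:19 AM–2:55 PM = 6 h 36 min; less 60 min break → 5 h 36 min
Tue: 5:36 AM–4:02 PM = 10 h 26 min; less 60 min break → 9 h 26 min
Wed: 11:30 AM–10:31 PM = 11 h 1 min; less 60 min break → 10 h 1 min
Thu: 7:10 AM–3:52 PM = 8 h 42 min; less 60 min break → 7 h 42 min
Fri: 7:56 AM–3:00 PM = 7 h 4 min; less 60 min break → 6 h 4 min
Sat: 6:07 AM–11:57 AM = 5 h 50 min; less 60 min break → 4 h 50 min
Sun: 9:34 AM–1:43 PM = 4 h 9 min; less 60 min break → 3 h 9 min
Total: 5 h 36 min + 9 h 26 min + 10 h 1 min + 7 h 42 min + 6 h 4 min + 4 h 50 min + 3 h 9 min = 46 h 48 min.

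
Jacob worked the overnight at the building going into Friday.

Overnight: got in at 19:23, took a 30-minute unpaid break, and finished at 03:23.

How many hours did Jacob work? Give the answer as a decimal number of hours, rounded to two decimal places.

Overnight: 19:23 → midnight = 4 h 37 min; midnight → 03:23 = 3 h 23 min; span 8 h 0 min; less 30 min break → 7 h 30 min

7.50 hours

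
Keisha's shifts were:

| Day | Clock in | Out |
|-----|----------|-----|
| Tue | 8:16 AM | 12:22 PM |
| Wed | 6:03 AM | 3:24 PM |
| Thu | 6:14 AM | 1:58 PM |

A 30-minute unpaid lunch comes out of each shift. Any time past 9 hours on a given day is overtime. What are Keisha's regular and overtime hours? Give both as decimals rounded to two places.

Regular 19.68 hours, overtime 0.00 hours

Tue: 8:16 AM–12:22 PM = 4 h 6 min; less 30 min break → 3 h 36 min
Wed: 6:03 AM–3:24 PM = 9 h 21 min; less 30 min break → 8 h 51 min
Thu: 6:14 AM–1:58 PM = 7 h 44 min; less 30 min break → 7 h 14 min
Tue reg 3 h 36 min / OT 0 h 0 min; Wed reg 8 h 51 min / OT 0 h 0 min; Thu reg 7 h 14 min / OT 0 h 0 min.
Totals: regular 19 h 41 min, overtime 0 h 0 min.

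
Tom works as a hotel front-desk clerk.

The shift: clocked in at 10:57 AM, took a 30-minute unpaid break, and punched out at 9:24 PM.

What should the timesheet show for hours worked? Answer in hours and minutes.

The shift: 10:57 AM–9:24 PM = 10 h 27 min; less 30 min break → 9 h 57 min

9 h 57 min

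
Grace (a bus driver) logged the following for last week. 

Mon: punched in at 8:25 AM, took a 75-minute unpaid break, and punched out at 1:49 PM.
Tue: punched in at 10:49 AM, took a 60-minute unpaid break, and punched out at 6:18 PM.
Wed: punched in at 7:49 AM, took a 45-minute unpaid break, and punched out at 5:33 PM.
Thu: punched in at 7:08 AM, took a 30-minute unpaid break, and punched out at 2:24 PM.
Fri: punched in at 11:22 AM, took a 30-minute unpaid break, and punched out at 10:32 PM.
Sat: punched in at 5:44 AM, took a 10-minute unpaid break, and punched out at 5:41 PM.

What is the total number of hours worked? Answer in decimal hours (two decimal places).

48.83 hours

Mon: 8:25 AM–1:49 PM = 5 h 24 min; less 75 min break → 4 h 9 min
Tue: 10:49 AM–6:18 PM = 7 h 29 min; less 60 min break → 6 h 29 min
Wed: 7:49 AM–5:33 PM = 9 h 44 min; less 45 min break → 8 h 59 min
Thu: 7:08 AM–2:24 PM = 7 h 16 min; less 30 min break → 6 h 46 min
Fri: 11:22 AM–10:32 PM = 11 h 10 min; less 30 min break → 10 h 40 min
Sat: 5:44 AM–5:41 PM = 11 h 57 min; less 10 min break → 11 h 47 min
Total: 4 h 9 min + 6 h 29 min + 8 h 59 min + 6 h 46 min + 10 h 40 min + 11 h 47 min = 48 h 50 min.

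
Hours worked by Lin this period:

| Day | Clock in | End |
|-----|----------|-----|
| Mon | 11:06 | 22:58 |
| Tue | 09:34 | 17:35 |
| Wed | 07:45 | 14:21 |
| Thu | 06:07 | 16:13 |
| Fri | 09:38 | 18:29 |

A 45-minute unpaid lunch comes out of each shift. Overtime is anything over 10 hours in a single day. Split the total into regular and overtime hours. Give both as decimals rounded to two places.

Mon: 11:06–22:58 = 11 h 52 min; less 45 min break → 11 h 7 min
Tue: 09:34–17:35 = 8 h 1 min; less 45 min break → 7 h 16 min
Wed: 07:45–14:21 = 6 h 36 min; less 45 min break → 5 h 51 min
Thu: 06:07–16:13 = 10 h 6 min; less 45 min break → 9 h 21 min
Fri: 09:38–18:29 = 8 h 51 min; less 45 min break → 8 h 6 min
Mon reg 10 h 0 min / OT 1 h 7 min; Tue reg 7 h 16 min / OT 0 h 0 min; Wed reg 5 h 51 min / OT 0 h 0 min; Thu reg 9 h 21 min / OT 0 h 0 min; Fri reg 8 h 6 min / OT 0 h 0 min.
Totals: regular 40 h 34 min, overtime 1 h 7 min.

Regular 40.57 hours, overtime 1.12 hours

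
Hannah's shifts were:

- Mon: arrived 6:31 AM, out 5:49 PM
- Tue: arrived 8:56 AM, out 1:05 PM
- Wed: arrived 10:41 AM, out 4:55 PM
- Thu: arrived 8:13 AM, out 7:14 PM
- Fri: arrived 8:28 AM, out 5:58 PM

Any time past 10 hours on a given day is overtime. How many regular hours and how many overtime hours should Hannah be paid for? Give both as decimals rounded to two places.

Regular 39.88 hours, overtime 2.32 hours

Mon: 6:31 AM–5:49 PM = 11 h 18 min
Tue: 8:56 AM–1:05 PM = 4 h 9 min
Wed: 10:41 AM–4:55 PM = 6 h 14 min
Thu: 8:13 AM–7:14 PM = 11 h 1 min
Fri: 8:28 AM–5:58 PM = 9 h 30 min
Mon reg 10 h 0 min / OT 1 h 18 min; Tue reg 4 h 9 min / OT 0 h 0 min; Wed reg 6 h 14 min / OT 0 h 0 min; Thu reg 10 h 0 min / OT 1 h 1 min; Fri reg 9 h 30 min / OT 0 h 0 min.
Totals: regular 39 h 53 min, overtime 2 h 19 min.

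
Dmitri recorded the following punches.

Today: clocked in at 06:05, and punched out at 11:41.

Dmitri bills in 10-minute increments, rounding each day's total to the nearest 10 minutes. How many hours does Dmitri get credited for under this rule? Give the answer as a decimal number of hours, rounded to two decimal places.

Today: 06:05–11:41 = 5 h 36 min → rounds to 5 h 40 min

5.67 hours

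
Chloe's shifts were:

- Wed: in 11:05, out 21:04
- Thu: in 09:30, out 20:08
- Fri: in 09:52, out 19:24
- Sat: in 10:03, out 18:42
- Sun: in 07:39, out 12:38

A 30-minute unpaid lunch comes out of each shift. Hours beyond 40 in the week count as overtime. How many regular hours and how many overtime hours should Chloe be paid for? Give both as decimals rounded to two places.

Wed: 11:05–21:04 = 9 h 59 min; less 30 min break → 9 h 29 min
Thu: 09:30–20:08 = 10 h 38 min; less 30 min break → 10 h 8 min
Fri: 09:52–19:24 = 9 h 32 min; less 30 min break → 9 h 2 min
Sat: 10:03–18:42 = 8 h 39 min; less 30 min break → 8 h 9 min
Sun: 07:39–12:38 = 4 h 59 min; less 30 min break → 4 h 29 min
Total worked: 41 h 17 min = 41.28 h.
Threshold 40 h → overtime 1 h 17 min, regular 40 h 0 min.

Regular 40.00 hours, overtime 1.28 hours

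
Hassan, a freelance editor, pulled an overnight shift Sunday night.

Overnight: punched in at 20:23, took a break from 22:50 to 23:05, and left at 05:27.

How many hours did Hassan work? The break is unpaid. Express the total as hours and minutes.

Overnight: 20:23 → midnight = 3 h 37 min; midnight → 05:27 = 5 h 27 min; span 9 h 4 min; less 15 min break → 8 h 49 min

8 h 49 min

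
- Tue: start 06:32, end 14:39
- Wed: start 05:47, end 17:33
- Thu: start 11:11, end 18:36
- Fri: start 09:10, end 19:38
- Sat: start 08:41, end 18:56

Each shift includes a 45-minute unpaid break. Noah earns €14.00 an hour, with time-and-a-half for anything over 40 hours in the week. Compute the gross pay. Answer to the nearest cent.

€649.60

Tue: 06:32–14:39 = 8 h 7 min; less 45 min break → 7 h 22 min
Wed: 05:47–17:33 = 11 h 46 min; less 45 min break → 11 h 1 min
Thu: 11:11–18:36 = 7 h 25 min; less 45 min break → 6 h 40 min
Fri: 09:10–19:38 = 10 h 28 min; less 45 min break → 9 h 43 min
Sat: 08:41–18:56 = 10 h 15 min; less 45 min break → 9 h 30 min
Total worked: 44 h 16 min = 2656 min.
Regular 40 h 0 min = 2400 min at €14.00/h; overtime 4 h 16 min = 256 min at €21.00/h.
Pay = (2400 × €14.00 + 256 × €21.00) ÷ 60 = €649.60.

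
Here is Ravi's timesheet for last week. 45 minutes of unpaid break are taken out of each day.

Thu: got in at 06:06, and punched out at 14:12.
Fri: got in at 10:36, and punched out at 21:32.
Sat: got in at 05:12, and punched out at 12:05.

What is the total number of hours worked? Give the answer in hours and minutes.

23 h 40 min

Thu: 06:06–14:12 = 8 h 6 min; less 45 min break → 7 h 21 min
Fri: 10:36–21:32 = 10 h 56 min; less 45 min break → 10 h 11 min
Sat: 05:12–12:05 = 6 h 53 min; less 45 min break → 6 h 8 min
Total: 7 h 21 min + 10 h 11 min + 6 h 8 min = 23 h 40 min.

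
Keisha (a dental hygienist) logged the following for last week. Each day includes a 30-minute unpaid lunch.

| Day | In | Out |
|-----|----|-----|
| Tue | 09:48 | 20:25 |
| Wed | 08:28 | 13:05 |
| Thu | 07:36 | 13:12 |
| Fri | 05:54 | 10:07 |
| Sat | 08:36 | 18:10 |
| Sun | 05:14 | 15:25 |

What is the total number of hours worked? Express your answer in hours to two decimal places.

41.80 hours

Tue: 09:48–20:25 = 10 h 37 min; less 30 min break → 10 h 7 min
Wed: 08:28–13:05 = 4 h 37 min; less 30 min break → 4 h 7 min
Thu: 07:36–13:12 = 5 h 36 min; less 30 min break → 5 h 6 min
Fri: 05:54–10:07 = 4 h 13 min; less 30 min break → 3 h 43 min
Sat: 08:36–18:10 = 9 h 34 min; less 30 min break → 9 h 4 min
Sun: 05:14–15:25 = 10 h 11 min; less 30 min break → 9 h 41 min
Total: 10 h 7 min + 4 h 7 min + 5 h 6 min + 3 h 43 min + 9 h 4 min + 9 h 41 min = 41 h 48 min.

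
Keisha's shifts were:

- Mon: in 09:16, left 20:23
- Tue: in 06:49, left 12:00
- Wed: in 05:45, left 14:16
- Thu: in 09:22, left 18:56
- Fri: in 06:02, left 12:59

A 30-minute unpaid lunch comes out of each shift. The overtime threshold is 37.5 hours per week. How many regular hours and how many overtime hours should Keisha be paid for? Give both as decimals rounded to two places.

Mon: 09:16–20:23 = 11 h 7 min; less 30 min break → 10 h 37 min
Tue: 06:49–12:00 = 5 h 11 min; less 30 min break → 4 h 41 min
Wed: 05:45–14:16 = 8 h 31 min; less 30 min break → 8 h 1 min
Thu: 09:22–18:56 = 9 h 34 min; less 30 min break → 9 h 4 min
Fri: 06:02–12:59 = 6 h 57 min; less 30 min break → 6 h 27 min
Total worked: 38 h 50 min = 38.83 h.
Threshold 37.5 h → overtime 1 h 20 min, regular 37 h 30 min.

Regular 37.50 hours, overtime 1.33 hours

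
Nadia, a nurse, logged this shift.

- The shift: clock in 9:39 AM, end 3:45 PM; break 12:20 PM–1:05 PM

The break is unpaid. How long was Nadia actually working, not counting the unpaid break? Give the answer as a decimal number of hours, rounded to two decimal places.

5.35 hours

The shift: 9:39 AM–3:45 PM = 6 h 6 min; less 45 min break → 5 h 21 min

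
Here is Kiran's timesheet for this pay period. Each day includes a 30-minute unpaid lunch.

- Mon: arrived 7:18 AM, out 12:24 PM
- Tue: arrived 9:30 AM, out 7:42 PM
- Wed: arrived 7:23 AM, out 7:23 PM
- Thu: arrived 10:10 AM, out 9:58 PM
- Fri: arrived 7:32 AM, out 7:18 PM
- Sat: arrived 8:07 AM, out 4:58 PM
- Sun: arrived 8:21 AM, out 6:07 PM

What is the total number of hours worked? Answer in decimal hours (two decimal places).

Mon: 7:18 AM–12:24 PM = 5 h 6 min; less 30 min break → 4 h 36 min
Tue: 9:30 AM–7:42 PM = 10 h 12 min; less 30 min break → 9 h 42 min
Wed: 7:23 AM–7:23 PM = 12 h 0 min; less 30 min break → 11 h 30 min
Thu: 10:10 AM–9:58 PM = 11 h 48 min; less 30 min break → 11 h 18 min
Fri: 7:32 AM–7:18 PM = 11 h 46 min; less 30 min break → 11 h 16 min
Sat: 8:07 AM–4:58 PM = 8 h 51 min; less 30 min break → 8 h 21 min
Sun: 8:21 AM–6:07 PM = 9 h 46 min; less 30 min break → 9 h 16 min
Total: 4 h 36 min + 9 h 42 min + 11 h 30 min + 11 h 18 min + 11 h 16 min + 8 h 21 min + 9 h 16 min = 65 h 59 min.

65.98 hours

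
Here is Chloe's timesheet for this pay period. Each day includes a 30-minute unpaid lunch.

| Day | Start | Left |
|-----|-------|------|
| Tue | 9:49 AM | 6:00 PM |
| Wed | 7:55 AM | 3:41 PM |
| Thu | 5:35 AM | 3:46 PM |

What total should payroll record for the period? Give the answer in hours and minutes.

24 h 38 min

Tue: 9:49 AM–6:00 PM = 8 h 11 min; less 30 min break → 7 h 41 min
Wed: 7:55 AM–3:41 PM = 7 h 46 min; less 30 min break → 7 h 16 min
Thu: 5:35 AM–3:46 PM = 10 h 11 min; less 30 min break → 9 h 41 min
Total: 7 h 41 min + 7 h 16 min + 9 h 41 min = 24 h 38 min.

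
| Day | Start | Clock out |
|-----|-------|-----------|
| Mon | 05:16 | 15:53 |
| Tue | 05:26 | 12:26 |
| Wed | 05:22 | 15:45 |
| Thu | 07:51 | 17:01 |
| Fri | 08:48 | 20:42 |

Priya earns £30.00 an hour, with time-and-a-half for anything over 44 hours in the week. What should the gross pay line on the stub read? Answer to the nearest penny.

Mon: 05:16–15:53 = 10 h 37 min
Tue: 05:26–12:26 = 7 h 0 min
Wed: 05:22–15:45 = 10 h 23 min
Thu: 07:51–17:01 = 9 h 10 min
Fri: 08:48–20:42 = 11 h 54 min
Total worked: 49 h 4 min = 2944 min.
Regular 44 h 0 min = 2640 min at £30.00/h; overtime 5 h 4 min = 304 min at £45.00/h.
Pay = (2640 × £30.00 + 304 × £45.00) ÷ 60 = £1548.00.

£1548.00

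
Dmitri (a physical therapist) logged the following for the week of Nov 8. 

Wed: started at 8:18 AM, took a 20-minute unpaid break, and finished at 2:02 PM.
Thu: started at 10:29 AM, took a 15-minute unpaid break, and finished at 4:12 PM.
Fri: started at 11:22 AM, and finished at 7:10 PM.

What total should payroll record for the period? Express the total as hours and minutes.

Wed: 8:18 AM–2:02 PM = 5 h 44 min; less 20 min break → 5 h 24 min
Thu: 10:29 AM–4:12 PM = 5 h 43 min; less 15 min break → 5 h 28 min
Fri: 11:22 AM–7:10 PM = 7 h 48 min
Total: 5 h 24 min + 5 h 28 min + 7 h 48 min = 18 h 40 min.

18 h 40 min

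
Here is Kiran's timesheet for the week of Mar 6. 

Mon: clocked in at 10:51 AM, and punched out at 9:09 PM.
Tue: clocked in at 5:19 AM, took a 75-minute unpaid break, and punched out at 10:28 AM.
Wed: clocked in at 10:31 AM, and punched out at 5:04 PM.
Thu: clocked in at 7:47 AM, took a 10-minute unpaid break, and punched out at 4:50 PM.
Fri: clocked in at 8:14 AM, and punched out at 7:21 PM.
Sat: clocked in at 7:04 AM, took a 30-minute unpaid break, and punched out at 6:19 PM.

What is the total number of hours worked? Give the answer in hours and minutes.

Mon: 10:51 AM–9:09 PM = 10 h 18 min
Tue: 5:19 AM–10:28 AM = 5 h 9 min; less 75 min break → 3 h 54 min
Wed: 10:31 AM–5:04 PM = 6 h 33 min
Thu: 7:47 AM–4:50 PM = 9 h 3 min; less 10 min break → 8 h 53 min
Fri: 8:14 AM–7:21 PM = 11 h 7 min
Sat: 7:04 AM–6:19 PM = 11 h 15 min; less 30 min break → 10 h 45 min
Total: 10 h 18 min + 3 h 54 min + 6 h 33 min + 8 h 53 min + 11 h 7 min + 10 h 45 min = 51 h 30 min.

51 h 30 min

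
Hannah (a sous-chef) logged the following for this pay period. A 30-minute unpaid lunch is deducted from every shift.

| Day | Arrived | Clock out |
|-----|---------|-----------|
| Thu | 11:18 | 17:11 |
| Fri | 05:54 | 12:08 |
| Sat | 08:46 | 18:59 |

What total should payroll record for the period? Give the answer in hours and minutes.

20 h 50 min

Thu: 11:18–17:11 = 5 h 53 min; less 30 min break → 5 h 23 min
Fri: 05:54–12:08 = 6 h 14 min; less 30 min break → 5 h 44 min
Sat: 08:46–18:59 = 10 h 13 min; less 30 min break → 9 h 43 min
Total: 5 h 23 min + 5 h 44 min + 9 h 43 min = 20 h 50 min.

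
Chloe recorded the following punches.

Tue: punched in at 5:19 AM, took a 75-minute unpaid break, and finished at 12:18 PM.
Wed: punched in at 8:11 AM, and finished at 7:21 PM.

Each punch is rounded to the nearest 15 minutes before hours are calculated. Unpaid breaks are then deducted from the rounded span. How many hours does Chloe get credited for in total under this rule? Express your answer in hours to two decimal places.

Tue: in 5:19 AM→5:15 AM, out 12:18 PM→12:15 PM; 7 h 0 min − 75 min = 5 h 45 min
Wed: in 8:11 AM→8:15 AM, out 7:21 PM→7:15 PM; 11 h 0 min
Total credited: 16 h 45 min.

16.75 hours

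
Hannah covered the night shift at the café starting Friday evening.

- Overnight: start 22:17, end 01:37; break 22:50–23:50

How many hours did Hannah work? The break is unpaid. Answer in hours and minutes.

2 h 20 min

Overnight: 22:17 → midnight = 1 h 43 min; midnight → 01:37 = 1 h 37 min; span 3 h 20 min; less 60 min break → 2 h 20 min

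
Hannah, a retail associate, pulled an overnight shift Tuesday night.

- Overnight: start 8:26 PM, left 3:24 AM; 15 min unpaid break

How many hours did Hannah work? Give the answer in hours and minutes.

6 h 43 min

Overnight: 8:26 PM → midnight = 3 h 34 min; midnight → 3:24 AM = 3 h 24 min; span 6 h 58 min; less 15 min break → 6 h 43 min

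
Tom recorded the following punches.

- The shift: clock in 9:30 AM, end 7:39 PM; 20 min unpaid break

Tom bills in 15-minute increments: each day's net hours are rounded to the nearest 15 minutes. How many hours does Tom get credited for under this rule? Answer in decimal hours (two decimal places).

The shift: 9:30 AM–7:39 PM = 10 h 9 min − 20 min = 9 h 49 min → rounds to 9 h 45 min

9.75 hours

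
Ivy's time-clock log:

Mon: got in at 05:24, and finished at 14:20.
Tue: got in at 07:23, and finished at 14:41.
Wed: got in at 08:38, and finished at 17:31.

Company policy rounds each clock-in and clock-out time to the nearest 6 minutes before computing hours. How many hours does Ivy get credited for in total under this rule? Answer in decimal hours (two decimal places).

25.10 hours

Mon: in 05:24→05:24, out 14:20→14:18; 8 h 54 min
Tue: in 07:23→07:24, out 14:41→14:42; 7 h 18 min
Wed: in 08:38→08:36, out 17:31→17:30; 8 h 54 min
Total credited: 25 h 6 min.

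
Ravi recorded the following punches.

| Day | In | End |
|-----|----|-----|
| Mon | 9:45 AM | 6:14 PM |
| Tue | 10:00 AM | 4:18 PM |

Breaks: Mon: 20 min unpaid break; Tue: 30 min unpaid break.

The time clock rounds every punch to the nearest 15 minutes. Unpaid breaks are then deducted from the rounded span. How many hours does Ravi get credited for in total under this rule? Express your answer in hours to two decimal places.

Mon: in 9:45 AM→9:45 AM, out 6:14 PM→6:15 PM; 8 h 30 min − 20 min = 8 h 10 min
Tue: in 10:00 AM→10:00 AM, out 4:18 PM→4:15 PM; 6 h 15 min − 30 min = 5 h 45 min
Total credited: 13 h 55 min.

13.92 hours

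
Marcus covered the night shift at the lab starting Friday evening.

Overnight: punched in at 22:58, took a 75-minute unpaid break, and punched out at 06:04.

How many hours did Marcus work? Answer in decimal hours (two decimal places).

5.85 hours

Overnight: 22:58 → midnight = 1 h 2 min; midnight → 06:04 = 6 h 4 min; span 7 h 6 min; less 75 min break → 5 h 51 min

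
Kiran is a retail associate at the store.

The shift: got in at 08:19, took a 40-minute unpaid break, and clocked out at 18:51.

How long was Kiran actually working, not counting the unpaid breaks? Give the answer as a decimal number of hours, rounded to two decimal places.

The shift: 08:19–18:51 = 10 h 32 min; less 40 min break → 9 h 52 min

9.87 hours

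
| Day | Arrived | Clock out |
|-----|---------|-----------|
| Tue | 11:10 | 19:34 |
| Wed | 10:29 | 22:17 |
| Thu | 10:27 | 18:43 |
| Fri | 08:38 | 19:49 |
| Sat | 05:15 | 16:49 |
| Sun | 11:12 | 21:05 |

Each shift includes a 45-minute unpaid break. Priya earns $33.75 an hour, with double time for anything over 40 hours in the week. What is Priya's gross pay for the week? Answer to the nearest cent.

$2470.50

Tue: 11:10–19:34 = 8 h 24 min; less 45 min break → 7 h 39 min
Wed: 10:29–22:17 = 11 h 48 min; less 45 min break → 11 h 3 min
Thu: 10:27–18:43 = 8 h 16 min; less 45 min break → 7 h 31 min
Fri: 08:38–19:49 = 11 h 11 min; less 45 min break → 10 h 26 min
Sat: 05:15–16:49 = 11 h 34 min; less 45 min break → 10 h 49 min
Sun: 11:12–21:05 = 9 h 53 min; less 45 min break → 9 h 8 min
Total worked: 56 h 36 min = 3396 min.
Regular 40 h 0 min = 2400 min at $33.75/h; overtime 16 h 36 min = 996 min at $67.50/h.
Pay = (2400 × $33.75 + 996 × $67.50) ÷ 60 = $2470.50.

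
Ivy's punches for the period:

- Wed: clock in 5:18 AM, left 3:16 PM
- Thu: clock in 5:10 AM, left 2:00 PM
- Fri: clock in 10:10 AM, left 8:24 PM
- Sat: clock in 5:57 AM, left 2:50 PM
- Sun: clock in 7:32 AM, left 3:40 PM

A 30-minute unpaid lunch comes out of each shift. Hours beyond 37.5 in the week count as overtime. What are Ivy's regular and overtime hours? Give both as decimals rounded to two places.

Regular 37.50 hours, overtime 6.05 hours

Wed: 5:18 AM–3:16 PM = 9 h 58 min; less 30 min break → 9 h 28 min
Thu: 5:10 AM–2:00 PM = 8 h 50 min; less 30 min break → 8 h 20 min
Fri: 10:10 AM–8:24 PM = 10 h 14 min; less 30 min break → 9 h 44 min
Sat: 5:57 AM–2:50 PM = 8 h 53 min; less 30 min break → 8 h 23 min
Sun: 7:32 AM–3:40 PM = 8 h 8 min; less 30 min break → 7 h 38 min
Total worked: 43 h 33 min = 43.55 h.
Threshold 37.5 h → overtime 6 h 3 min, regular 37 h 30 min.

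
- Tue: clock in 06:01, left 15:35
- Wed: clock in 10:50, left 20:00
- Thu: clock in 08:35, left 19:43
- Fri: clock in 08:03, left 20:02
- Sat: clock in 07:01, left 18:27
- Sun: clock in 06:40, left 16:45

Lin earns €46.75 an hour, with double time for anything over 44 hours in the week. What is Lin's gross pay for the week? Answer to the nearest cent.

€3867.78

Tue: 06:01–15:35 = 9 h 34 min
Wed: 10:50–20:00 = 9 h 10 min
Thu: 08:35–19:43 = 11 h 8 min
Fri: 08:03–20:02 = 11 h 59 min
Sat: 07:01–18:27 = 11 h 26 min
Sun: 06:40–16:45 = 10 h 5 min
Total worked: 63 h 22 min = 3802 min.
Regular 44 h 0 min = 2640 min at €46.75/h; overtime 19 h 22 min = 1162 min at €93.50/h.
Pay = (2640 × €46.75 + 1162 × €93.50) ÷ 60 = €3867.78.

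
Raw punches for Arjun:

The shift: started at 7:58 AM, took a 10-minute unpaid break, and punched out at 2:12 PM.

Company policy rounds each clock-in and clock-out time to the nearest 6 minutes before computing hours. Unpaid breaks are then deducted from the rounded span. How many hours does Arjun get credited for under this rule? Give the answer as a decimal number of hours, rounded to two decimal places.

The shift: in 7:58 AM→8:00 AM, out 2:12 PM→2:12 PM; 6 h 12 min − 10 min = 6 h 2 min

6.03 hours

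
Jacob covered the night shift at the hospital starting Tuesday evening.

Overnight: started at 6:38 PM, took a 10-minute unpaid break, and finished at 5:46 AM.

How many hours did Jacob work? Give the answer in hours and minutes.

Overnight: 6:38 PM → midnight = 5 h 22 min; midnight → 5:46 AM = 5 h 46 min; span 11 h 8 min; less 10 min break → 10 h 58 min

10 h 58 min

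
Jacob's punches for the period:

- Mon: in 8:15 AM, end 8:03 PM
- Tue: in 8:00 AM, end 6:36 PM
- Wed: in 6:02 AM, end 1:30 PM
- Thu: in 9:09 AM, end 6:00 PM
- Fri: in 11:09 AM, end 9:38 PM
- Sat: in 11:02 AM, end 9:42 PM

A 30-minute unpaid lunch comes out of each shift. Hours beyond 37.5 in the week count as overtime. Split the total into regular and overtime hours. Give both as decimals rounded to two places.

Regular 37.50 hours, overtime 19.37 hours

Mon: 8:15 AM–8:03 PM = 11 h 48 min; less 30 min break → 11 h 18 min
Tue: 8:00 AM–6:36 PM = 10 h 36 min; less 30 min break → 10 h 6 min
Wed: 6:02 AM–1:30 PM = 7 h 28 min; less 30 min break → 6 h 58 min
Thu: 9:09 AM–6:00 PM = 8 h 51 min; less 30 min break → 8 h 21 min
Fri: 11:09 AM–9:38 PM = 10 h 29 min; less 30 min break → 9 h 59 min
Sat: 11:02 AM–9:42 PM = 10 h 40 min; less 30 min break → 10 h 10 min
Total worked: 56 h 52 min = 56.87 h.
Threshold 37.5 h → overtime 19 h 22 min, regular 37 h 30 min.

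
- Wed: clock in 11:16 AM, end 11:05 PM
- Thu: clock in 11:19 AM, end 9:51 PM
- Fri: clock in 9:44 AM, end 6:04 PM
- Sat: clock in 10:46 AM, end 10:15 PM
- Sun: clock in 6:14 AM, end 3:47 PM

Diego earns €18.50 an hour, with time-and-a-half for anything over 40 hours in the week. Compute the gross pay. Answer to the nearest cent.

€1065.14

Wed: 11:16 AM–11:05 PM = 11 h 49 min
Thu: 11:19 AM–9:51 PM = 10 h 32 min
Fri: 9:44 AM–6:04 PM = 8 h 20 min
Sat: 10:46 AM–10:15 PM = 11 h 29 min
Sun: 6:14 AM–3:47 PM = 9 h 33 min
Total worked: 51 h 43 min = 3103 min.
Regular 40 h 0 min = 2400 min at €18.50/h; overtime 11 h 43 min = 703 min at €27.75/h.
Pay = (2400 × €18.50 + 703 × €27.75) ÷ 60 = €1065.14.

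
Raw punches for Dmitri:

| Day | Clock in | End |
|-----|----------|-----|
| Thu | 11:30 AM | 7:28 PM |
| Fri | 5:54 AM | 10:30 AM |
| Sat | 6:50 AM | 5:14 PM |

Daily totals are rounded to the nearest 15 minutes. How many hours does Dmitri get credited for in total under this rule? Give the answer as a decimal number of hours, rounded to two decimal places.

23.00 hours

Thu: 11:30 AM–7:28 PM = 7 h 58 min → rounds to 8 h 0 min
Fri: 5:54 AM–10:30 AM = 4 h 36 min → rounds to 4 h 30 min
Sat: 6:50 AM–5:14 PM = 10 h 24 min → rounds to 10 h 30 min
Total credited: 23 h 0 min.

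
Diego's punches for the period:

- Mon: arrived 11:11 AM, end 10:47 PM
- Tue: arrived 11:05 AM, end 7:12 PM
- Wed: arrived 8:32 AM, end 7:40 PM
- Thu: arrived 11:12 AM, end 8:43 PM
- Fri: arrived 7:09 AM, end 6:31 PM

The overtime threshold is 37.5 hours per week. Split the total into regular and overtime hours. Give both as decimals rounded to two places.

Mon: 11:11 AM–10:47 PM = 11 h 36 min
Tue: 11:05 AM–7:12 PM = 8 h 7 min
Wed: 8:32 AM–7:40 PM = 11 h 8 min
Thu: 11:12 AM–8:43 PM = 9 h 31 min
Fri: 7:09 AM–6:31 PM = 11 h 22 min
Total worked: 51 h 44 min = 51.73 h.
Threshold 37.5 h → overtime 14 h 14 min, regular 37 h 30 min.

Regular 37.50 hours, overtime 14.23 hours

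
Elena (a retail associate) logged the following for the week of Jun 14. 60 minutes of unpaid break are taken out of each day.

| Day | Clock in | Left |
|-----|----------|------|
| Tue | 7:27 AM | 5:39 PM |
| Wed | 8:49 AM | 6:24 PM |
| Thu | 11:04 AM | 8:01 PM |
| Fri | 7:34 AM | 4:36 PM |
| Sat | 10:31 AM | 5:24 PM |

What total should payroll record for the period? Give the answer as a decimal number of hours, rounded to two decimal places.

39.65 hours

Tue: 7:27 AM–5:39 PM = 10 h 12 min; less 60 min break → 9 h 12 min
Wed: 8:49 AM–6:24 PM = 9 h 35 min; less 60 min break → 8 h 35 min
Thu: 11:04 AM–8:01 PM = 8 h 57 min; less 60 min break → 7 h 57 min
Fri: 7:34 AM–4:36 PM = 9 h 2 min; less 60 min break → 8 h 2 min
Sat: 10:31 AM–5:24 PM = 6 h 53 min; less 60 min break → 5 h 53 min
Total: 9 h 12 min + 8 h 35 min + 7 h 57 min + 8 h 2 min + 5 h 53 min = 39 h 39 min.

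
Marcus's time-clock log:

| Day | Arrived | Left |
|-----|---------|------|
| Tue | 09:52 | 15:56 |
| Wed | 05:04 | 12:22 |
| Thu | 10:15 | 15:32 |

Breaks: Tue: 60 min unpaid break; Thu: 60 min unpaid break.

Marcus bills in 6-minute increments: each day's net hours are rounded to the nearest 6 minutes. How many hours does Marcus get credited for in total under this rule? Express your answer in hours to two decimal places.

16.70 hours

Tue: 09:52–15:56 = 6 h 4 min − 60 min = 5 h 4 min → rounds to 5 h 6 min
Wed: 05:04–12:22 = 7 h 18 min → rounds to 7 h 18 min
Thu: 10:15–15:32 = 5 h 17 min − 60 min = 4 h 17 min → rounds to 4 h 18 min
Total credited: 16 h 42 min.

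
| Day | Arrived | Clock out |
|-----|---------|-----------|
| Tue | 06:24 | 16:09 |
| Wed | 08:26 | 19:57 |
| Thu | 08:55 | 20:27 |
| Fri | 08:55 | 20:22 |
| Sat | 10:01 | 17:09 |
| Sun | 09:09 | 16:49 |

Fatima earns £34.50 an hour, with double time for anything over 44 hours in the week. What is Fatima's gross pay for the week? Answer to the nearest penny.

Tue: 06:24–16:09 = 9 h 45 min
Wed: 08:26–19:57 = 11 h 31 min
Thu: 08:55–20:27 = 11 h 32 min
Fri: 08:55–20:22 = 11 h 27 min
Sat: 10:01–17:09 = 7 h 8 min
Sun: 09:09–16:49 = 7 h 40 min
Total worked: 59 h 3 min = 3543 min.
Regular 44 h 0 min = 2640 min at £34.50/h; overtime 15 h 3 min = 903 min at £69.00/h.
Pay = (2640 × £34.50 + 903 × £69.00) ÷ 60 = £2556.45.

£2556.45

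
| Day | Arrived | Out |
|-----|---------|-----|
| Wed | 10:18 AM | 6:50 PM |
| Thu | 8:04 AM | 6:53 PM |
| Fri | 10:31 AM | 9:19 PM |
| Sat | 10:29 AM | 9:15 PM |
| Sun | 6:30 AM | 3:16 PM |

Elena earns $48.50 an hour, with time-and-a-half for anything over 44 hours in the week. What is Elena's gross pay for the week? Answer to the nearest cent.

$2547.46

Wed: 10:18 AM–6:50 PM = 8 h 32 min
Thu: 8:04 AM–6:53 PM = 10 h 49 min
Fri: 10:31 AM–9:19 PM = 10 h 48 min
Sat: 10:29 AM–9:15 PM = 10 h 46 min
Sun: 6:30 AM–3:16 PM = 8 h 46 min
Total worked: 49 h 41 min = 2981 min.
Regular 44 h 0 min = 2640 min at $48.50/h; overtime 5 h 41 min = 341 min at $72.75/h.
Pay = (2640 × $48.50 + 341 × $72.75) ÷ 60 = $2547.46.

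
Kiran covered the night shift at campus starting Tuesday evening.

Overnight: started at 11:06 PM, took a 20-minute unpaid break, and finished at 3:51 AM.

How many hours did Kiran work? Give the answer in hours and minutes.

4 h 25 min

Overnight: 11:06 PM → midnight = 0 h 54 min; midnight → 3:51 AM = 3 h 51 min; span 4 h 45 min; less 20 min break → 4 h 25 min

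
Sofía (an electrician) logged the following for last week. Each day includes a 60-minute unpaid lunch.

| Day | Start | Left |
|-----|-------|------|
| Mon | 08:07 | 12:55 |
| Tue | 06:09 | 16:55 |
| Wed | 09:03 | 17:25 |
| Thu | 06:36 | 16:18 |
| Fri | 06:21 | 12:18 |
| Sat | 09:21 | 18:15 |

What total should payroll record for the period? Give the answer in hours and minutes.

Mon: 08:07–12:55 = 4 h 48 min; less 60 min break → 3 h 48 min
Tue: 06:09–16:55 = 10 h 46 min; less 60 min break → 9 h 46 min
Wed: 09:03–17:25 = 8 h 22 min; less 60 min break → 7 h 22 min
Thu: 06:36–16:18 = 9 h 42 min; less 60 min break → 8 h 42 min
Fri: 06:21–12:18 = 5 h 57 min; less 60 min break → 4 h 57 min
Sat: 09:21–18:15 = 8 h 54 min; less 60 min break → 7 h 54 min
Total: 3 h 48 min + 9 h 46 min + 7 h 22 min + 8 h 42 min + 4 h 57 min + 7 h 54 min = 42 h 29 min.

42 h 29 min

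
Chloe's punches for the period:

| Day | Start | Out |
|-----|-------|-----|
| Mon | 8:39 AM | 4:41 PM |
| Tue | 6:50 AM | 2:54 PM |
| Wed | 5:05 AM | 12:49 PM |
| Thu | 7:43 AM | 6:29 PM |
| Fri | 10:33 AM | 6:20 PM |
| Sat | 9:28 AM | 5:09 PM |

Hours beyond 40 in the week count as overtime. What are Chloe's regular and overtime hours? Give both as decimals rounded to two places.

Regular 40.00 hours, overtime 10.07 hours

Mon: 8:39 AM–4:41 PM = 8 h 2 min
Tue: 6:50 AM–2:54 PM = 8 h 4 min
Wed: 5:05 AM–12:49 PM = 7 h 44 min
Thu: 7:43 AM–6:29 PM = 10 h 46 min
Fri: 10:33 AM–6:20 PM = 7 h 47 min
Sat: 9:28 AM–5:09 PM = 7 h 41 min
Total worked: 50 h 4 min = 50.07 h.
Threshold 40 h → overtime 10 h 4 min, regular 40 h 0 min.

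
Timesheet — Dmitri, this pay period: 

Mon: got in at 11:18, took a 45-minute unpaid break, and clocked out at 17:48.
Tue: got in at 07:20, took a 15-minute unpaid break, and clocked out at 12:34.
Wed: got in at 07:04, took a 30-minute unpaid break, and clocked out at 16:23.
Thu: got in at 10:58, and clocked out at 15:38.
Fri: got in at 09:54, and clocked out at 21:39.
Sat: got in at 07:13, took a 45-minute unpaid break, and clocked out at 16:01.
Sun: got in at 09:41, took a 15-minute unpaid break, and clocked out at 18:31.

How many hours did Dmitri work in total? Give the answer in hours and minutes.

Mon: 11:18–17:48 = 6 h 30 min; less 45 min break → 5 h 45 min
Tue: 07:20–12:34 = 5 h 14 min; less 15 min break → 4 h 59 min
Wed: 07:04–16:23 = 9 h 19 min; less 30 min break → 8 h 49 min
Thu: 10:58–15:38 = 4 h 40 min
Fri: 09:54–21:39 = 11 h 45 min
Sat: 07:13–16:01 = 8 h 48 min; less 45 min break → 8 h 3 min
Sun: 09:41–18:31 = 8 h 50 min; less 15 min break → 8 h 35 min
Total: 5 h 45 min + 4 h 59 min + 8 h 49 min + 4 h 40 min + 11 h 45 min + 8 h 3 min + 8 h 35 min = 52 h 36 min.

52 h 36 min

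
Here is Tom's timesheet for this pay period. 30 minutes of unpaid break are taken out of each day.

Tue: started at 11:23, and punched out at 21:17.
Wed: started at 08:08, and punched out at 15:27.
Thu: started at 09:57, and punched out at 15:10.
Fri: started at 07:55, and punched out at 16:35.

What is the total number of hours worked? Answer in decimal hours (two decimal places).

29.10 hours

Tue: 11:23–21:17 = 9 h 54 min; less 30 min break → 9 h 24 min
Wed: 08:08–15:27 = 7 h 19 min; less 30 min break → 6 h 49 min
Thu: 09:57–15:10 = 5 h 13 min; less 30 min break → 4 h 43 min
Fri: 07:55–16:35 = 8 h 40 min; less 30 min break → 8 h 10 min
Total: 9 h 24 min + 6 h 49 min + 4 h 43 min + 8 h 10 min = 29 h 6 min.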